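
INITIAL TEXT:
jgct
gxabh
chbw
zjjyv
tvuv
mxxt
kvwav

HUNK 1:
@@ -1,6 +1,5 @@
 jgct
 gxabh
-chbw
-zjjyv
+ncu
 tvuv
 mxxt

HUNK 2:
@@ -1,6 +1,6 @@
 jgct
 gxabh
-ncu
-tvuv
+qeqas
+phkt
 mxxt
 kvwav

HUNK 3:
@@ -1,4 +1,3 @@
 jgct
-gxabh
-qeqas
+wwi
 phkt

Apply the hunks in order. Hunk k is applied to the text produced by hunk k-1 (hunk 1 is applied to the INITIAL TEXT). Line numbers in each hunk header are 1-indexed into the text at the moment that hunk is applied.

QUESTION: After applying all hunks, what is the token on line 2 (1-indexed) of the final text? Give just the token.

Answer: wwi

Derivation:
Hunk 1: at line 1 remove [chbw,zjjyv] add [ncu] -> 6 lines: jgct gxabh ncu tvuv mxxt kvwav
Hunk 2: at line 1 remove [ncu,tvuv] add [qeqas,phkt] -> 6 lines: jgct gxabh qeqas phkt mxxt kvwav
Hunk 3: at line 1 remove [gxabh,qeqas] add [wwi] -> 5 lines: jgct wwi phkt mxxt kvwav
Final line 2: wwi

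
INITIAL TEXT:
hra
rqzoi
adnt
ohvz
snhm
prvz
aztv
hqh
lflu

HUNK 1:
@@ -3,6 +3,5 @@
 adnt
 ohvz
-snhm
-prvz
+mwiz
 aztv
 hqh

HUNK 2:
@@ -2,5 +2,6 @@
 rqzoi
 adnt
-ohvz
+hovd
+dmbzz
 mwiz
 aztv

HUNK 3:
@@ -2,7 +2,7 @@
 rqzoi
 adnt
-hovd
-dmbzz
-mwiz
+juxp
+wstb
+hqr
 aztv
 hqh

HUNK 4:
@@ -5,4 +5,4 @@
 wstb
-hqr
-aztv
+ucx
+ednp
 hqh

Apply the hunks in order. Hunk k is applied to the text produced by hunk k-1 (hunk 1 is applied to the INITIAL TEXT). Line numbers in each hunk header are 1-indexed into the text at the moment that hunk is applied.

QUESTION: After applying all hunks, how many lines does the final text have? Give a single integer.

Hunk 1: at line 3 remove [snhm,prvz] add [mwiz] -> 8 lines: hra rqzoi adnt ohvz mwiz aztv hqh lflu
Hunk 2: at line 2 remove [ohvz] add [hovd,dmbzz] -> 9 lines: hra rqzoi adnt hovd dmbzz mwiz aztv hqh lflu
Hunk 3: at line 2 remove [hovd,dmbzz,mwiz] add [juxp,wstb,hqr] -> 9 lines: hra rqzoi adnt juxp wstb hqr aztv hqh lflu
Hunk 4: at line 5 remove [hqr,aztv] add [ucx,ednp] -> 9 lines: hra rqzoi adnt juxp wstb ucx ednp hqh lflu
Final line count: 9

Answer: 9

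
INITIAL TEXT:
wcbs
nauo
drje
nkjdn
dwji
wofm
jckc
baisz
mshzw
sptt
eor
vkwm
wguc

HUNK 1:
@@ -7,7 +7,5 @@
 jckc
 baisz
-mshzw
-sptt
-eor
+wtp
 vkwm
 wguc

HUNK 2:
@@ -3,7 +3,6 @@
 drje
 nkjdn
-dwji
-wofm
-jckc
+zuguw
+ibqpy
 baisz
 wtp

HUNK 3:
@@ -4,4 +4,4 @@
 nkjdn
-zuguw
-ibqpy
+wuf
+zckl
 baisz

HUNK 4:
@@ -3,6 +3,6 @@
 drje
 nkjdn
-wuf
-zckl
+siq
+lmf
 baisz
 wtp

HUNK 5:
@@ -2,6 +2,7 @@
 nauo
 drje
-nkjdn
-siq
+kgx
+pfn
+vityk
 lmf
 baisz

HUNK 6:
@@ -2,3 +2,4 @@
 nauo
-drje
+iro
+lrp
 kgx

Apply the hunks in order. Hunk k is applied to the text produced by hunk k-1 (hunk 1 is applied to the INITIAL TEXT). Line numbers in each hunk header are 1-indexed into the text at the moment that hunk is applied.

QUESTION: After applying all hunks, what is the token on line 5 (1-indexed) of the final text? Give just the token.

Answer: kgx

Derivation:
Hunk 1: at line 7 remove [mshzw,sptt,eor] add [wtp] -> 11 lines: wcbs nauo drje nkjdn dwji wofm jckc baisz wtp vkwm wguc
Hunk 2: at line 3 remove [dwji,wofm,jckc] add [zuguw,ibqpy] -> 10 lines: wcbs nauo drje nkjdn zuguw ibqpy baisz wtp vkwm wguc
Hunk 3: at line 4 remove [zuguw,ibqpy] add [wuf,zckl] -> 10 lines: wcbs nauo drje nkjdn wuf zckl baisz wtp vkwm wguc
Hunk 4: at line 3 remove [wuf,zckl] add [siq,lmf] -> 10 lines: wcbs nauo drje nkjdn siq lmf baisz wtp vkwm wguc
Hunk 5: at line 2 remove [nkjdn,siq] add [kgx,pfn,vityk] -> 11 lines: wcbs nauo drje kgx pfn vityk lmf baisz wtp vkwm wguc
Hunk 6: at line 2 remove [drje] add [iro,lrp] -> 12 lines: wcbs nauo iro lrp kgx pfn vityk lmf baisz wtp vkwm wguc
Final line 5: kgx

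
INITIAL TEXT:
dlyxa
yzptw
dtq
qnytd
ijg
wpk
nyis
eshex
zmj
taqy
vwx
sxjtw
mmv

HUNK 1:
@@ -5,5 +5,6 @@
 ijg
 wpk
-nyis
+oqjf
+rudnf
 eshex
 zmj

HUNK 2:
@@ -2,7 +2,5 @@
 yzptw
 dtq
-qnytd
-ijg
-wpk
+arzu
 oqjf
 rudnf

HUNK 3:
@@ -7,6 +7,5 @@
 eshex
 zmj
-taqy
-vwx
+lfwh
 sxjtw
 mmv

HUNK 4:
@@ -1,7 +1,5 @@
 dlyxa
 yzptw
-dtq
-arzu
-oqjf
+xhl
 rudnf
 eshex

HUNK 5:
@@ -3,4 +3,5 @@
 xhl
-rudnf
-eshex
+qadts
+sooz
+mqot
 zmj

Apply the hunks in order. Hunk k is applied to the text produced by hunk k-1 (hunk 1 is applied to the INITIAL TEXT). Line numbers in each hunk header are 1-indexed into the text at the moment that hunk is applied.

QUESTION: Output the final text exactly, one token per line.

Hunk 1: at line 5 remove [nyis] add [oqjf,rudnf] -> 14 lines: dlyxa yzptw dtq qnytd ijg wpk oqjf rudnf eshex zmj taqy vwx sxjtw mmv
Hunk 2: at line 2 remove [qnytd,ijg,wpk] add [arzu] -> 12 lines: dlyxa yzptw dtq arzu oqjf rudnf eshex zmj taqy vwx sxjtw mmv
Hunk 3: at line 7 remove [taqy,vwx] add [lfwh] -> 11 lines: dlyxa yzptw dtq arzu oqjf rudnf eshex zmj lfwh sxjtw mmv
Hunk 4: at line 1 remove [dtq,arzu,oqjf] add [xhl] -> 9 lines: dlyxa yzptw xhl rudnf eshex zmj lfwh sxjtw mmv
Hunk 5: at line 3 remove [rudnf,eshex] add [qadts,sooz,mqot] -> 10 lines: dlyxa yzptw xhl qadts sooz mqot zmj lfwh sxjtw mmv

Answer: dlyxa
yzptw
xhl
qadts
sooz
mqot
zmj
lfwh
sxjtw
mmv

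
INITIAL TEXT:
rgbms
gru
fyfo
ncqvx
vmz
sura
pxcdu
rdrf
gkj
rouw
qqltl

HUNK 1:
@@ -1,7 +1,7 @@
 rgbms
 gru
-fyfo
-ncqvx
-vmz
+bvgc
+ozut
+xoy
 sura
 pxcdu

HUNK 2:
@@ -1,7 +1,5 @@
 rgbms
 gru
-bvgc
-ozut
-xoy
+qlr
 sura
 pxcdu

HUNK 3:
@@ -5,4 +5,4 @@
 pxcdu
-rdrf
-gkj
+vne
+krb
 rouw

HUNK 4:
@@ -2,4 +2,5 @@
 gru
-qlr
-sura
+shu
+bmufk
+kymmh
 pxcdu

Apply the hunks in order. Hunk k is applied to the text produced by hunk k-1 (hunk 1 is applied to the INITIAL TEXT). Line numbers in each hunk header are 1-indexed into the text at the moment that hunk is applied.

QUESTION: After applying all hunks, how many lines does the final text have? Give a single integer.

Hunk 1: at line 1 remove [fyfo,ncqvx,vmz] add [bvgc,ozut,xoy] -> 11 lines: rgbms gru bvgc ozut xoy sura pxcdu rdrf gkj rouw qqltl
Hunk 2: at line 1 remove [bvgc,ozut,xoy] add [qlr] -> 9 lines: rgbms gru qlr sura pxcdu rdrf gkj rouw qqltl
Hunk 3: at line 5 remove [rdrf,gkj] add [vne,krb] -> 9 lines: rgbms gru qlr sura pxcdu vne krb rouw qqltl
Hunk 4: at line 2 remove [qlr,sura] add [shu,bmufk,kymmh] -> 10 lines: rgbms gru shu bmufk kymmh pxcdu vne krb rouw qqltl
Final line count: 10

Answer: 10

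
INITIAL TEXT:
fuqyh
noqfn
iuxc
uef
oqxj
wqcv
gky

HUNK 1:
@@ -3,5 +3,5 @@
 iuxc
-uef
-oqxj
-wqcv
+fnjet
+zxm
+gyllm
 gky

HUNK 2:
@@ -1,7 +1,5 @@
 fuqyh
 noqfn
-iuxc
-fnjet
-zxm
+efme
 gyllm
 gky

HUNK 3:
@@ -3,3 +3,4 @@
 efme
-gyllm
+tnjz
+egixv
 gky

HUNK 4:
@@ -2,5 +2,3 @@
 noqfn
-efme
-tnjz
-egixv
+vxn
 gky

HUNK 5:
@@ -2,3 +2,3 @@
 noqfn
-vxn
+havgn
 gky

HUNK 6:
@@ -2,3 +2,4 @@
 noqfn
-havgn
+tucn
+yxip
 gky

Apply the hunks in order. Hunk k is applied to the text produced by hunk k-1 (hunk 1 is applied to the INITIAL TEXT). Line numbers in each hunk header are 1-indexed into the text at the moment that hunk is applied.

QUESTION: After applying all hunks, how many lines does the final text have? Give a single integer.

Hunk 1: at line 3 remove [uef,oqxj,wqcv] add [fnjet,zxm,gyllm] -> 7 lines: fuqyh noqfn iuxc fnjet zxm gyllm gky
Hunk 2: at line 1 remove [iuxc,fnjet,zxm] add [efme] -> 5 lines: fuqyh noqfn efme gyllm gky
Hunk 3: at line 3 remove [gyllm] add [tnjz,egixv] -> 6 lines: fuqyh noqfn efme tnjz egixv gky
Hunk 4: at line 2 remove [efme,tnjz,egixv] add [vxn] -> 4 lines: fuqyh noqfn vxn gky
Hunk 5: at line 2 remove [vxn] add [havgn] -> 4 lines: fuqyh noqfn havgn gky
Hunk 6: at line 2 remove [havgn] add [tucn,yxip] -> 5 lines: fuqyh noqfn tucn yxip gky
Final line count: 5

Answer: 5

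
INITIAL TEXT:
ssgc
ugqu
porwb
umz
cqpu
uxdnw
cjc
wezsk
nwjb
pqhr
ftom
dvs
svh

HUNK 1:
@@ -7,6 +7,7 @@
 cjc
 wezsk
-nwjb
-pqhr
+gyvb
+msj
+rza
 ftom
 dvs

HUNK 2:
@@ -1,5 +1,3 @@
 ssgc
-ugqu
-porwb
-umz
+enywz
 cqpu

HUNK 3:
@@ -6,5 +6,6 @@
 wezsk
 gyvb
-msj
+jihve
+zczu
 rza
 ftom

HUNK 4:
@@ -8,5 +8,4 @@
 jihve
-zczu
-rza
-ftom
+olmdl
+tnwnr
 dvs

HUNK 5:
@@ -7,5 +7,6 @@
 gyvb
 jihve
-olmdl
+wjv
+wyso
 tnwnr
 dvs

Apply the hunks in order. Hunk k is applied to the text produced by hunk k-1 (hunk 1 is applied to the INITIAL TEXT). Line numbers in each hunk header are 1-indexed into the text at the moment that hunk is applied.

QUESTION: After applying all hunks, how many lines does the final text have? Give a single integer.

Hunk 1: at line 7 remove [nwjb,pqhr] add [gyvb,msj,rza] -> 14 lines: ssgc ugqu porwb umz cqpu uxdnw cjc wezsk gyvb msj rza ftom dvs svh
Hunk 2: at line 1 remove [ugqu,porwb,umz] add [enywz] -> 12 lines: ssgc enywz cqpu uxdnw cjc wezsk gyvb msj rza ftom dvs svh
Hunk 3: at line 6 remove [msj] add [jihve,zczu] -> 13 lines: ssgc enywz cqpu uxdnw cjc wezsk gyvb jihve zczu rza ftom dvs svh
Hunk 4: at line 8 remove [zczu,rza,ftom] add [olmdl,tnwnr] -> 12 lines: ssgc enywz cqpu uxdnw cjc wezsk gyvb jihve olmdl tnwnr dvs svh
Hunk 5: at line 7 remove [olmdl] add [wjv,wyso] -> 13 lines: ssgc enywz cqpu uxdnw cjc wezsk gyvb jihve wjv wyso tnwnr dvs svh
Final line count: 13

Answer: 13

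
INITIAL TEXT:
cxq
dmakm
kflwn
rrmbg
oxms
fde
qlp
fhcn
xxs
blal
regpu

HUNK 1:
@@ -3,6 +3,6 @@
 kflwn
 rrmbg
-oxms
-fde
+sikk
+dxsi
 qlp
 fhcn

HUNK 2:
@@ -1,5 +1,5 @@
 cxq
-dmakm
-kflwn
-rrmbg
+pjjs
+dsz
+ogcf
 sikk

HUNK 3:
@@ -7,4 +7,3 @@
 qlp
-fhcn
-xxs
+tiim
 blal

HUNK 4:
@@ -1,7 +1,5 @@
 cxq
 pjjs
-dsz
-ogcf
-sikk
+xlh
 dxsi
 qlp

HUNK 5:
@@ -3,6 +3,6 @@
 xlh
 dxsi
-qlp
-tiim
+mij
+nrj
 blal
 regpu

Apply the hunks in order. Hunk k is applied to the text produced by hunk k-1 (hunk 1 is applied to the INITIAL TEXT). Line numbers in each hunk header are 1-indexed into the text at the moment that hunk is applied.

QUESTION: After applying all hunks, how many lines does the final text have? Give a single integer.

Hunk 1: at line 3 remove [oxms,fde] add [sikk,dxsi] -> 11 lines: cxq dmakm kflwn rrmbg sikk dxsi qlp fhcn xxs blal regpu
Hunk 2: at line 1 remove [dmakm,kflwn,rrmbg] add [pjjs,dsz,ogcf] -> 11 lines: cxq pjjs dsz ogcf sikk dxsi qlp fhcn xxs blal regpu
Hunk 3: at line 7 remove [fhcn,xxs] add [tiim] -> 10 lines: cxq pjjs dsz ogcf sikk dxsi qlp tiim blal regpu
Hunk 4: at line 1 remove [dsz,ogcf,sikk] add [xlh] -> 8 lines: cxq pjjs xlh dxsi qlp tiim blal regpu
Hunk 5: at line 3 remove [qlp,tiim] add [mij,nrj] -> 8 lines: cxq pjjs xlh dxsi mij nrj blal regpu
Final line count: 8

Answer: 8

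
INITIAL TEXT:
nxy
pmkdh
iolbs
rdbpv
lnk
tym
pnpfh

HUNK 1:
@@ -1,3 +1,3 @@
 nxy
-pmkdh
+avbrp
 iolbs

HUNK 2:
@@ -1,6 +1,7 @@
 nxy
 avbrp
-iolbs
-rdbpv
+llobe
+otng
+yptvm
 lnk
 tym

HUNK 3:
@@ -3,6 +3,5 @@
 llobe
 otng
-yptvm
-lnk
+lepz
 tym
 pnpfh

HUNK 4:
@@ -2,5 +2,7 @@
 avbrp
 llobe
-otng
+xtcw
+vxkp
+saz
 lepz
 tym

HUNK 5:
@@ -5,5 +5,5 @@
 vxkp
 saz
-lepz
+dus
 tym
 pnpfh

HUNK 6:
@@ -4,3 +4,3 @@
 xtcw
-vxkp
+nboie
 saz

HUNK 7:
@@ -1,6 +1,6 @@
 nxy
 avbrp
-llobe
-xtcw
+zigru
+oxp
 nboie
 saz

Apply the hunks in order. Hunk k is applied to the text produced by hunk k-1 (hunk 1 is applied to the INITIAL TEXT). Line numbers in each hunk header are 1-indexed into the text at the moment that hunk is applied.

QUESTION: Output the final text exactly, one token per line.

Hunk 1: at line 1 remove [pmkdh] add [avbrp] -> 7 lines: nxy avbrp iolbs rdbpv lnk tym pnpfh
Hunk 2: at line 1 remove [iolbs,rdbpv] add [llobe,otng,yptvm] -> 8 lines: nxy avbrp llobe otng yptvm lnk tym pnpfh
Hunk 3: at line 3 remove [yptvm,lnk] add [lepz] -> 7 lines: nxy avbrp llobe otng lepz tym pnpfh
Hunk 4: at line 2 remove [otng] add [xtcw,vxkp,saz] -> 9 lines: nxy avbrp llobe xtcw vxkp saz lepz tym pnpfh
Hunk 5: at line 5 remove [lepz] add [dus] -> 9 lines: nxy avbrp llobe xtcw vxkp saz dus tym pnpfh
Hunk 6: at line 4 remove [vxkp] add [nboie] -> 9 lines: nxy avbrp llobe xtcw nboie saz dus tym pnpfh
Hunk 7: at line 1 remove [llobe,xtcw] add [zigru,oxp] -> 9 lines: nxy avbrp zigru oxp nboie saz dus tym pnpfh

Answer: nxy
avbrp
zigru
oxp
nboie
saz
dus
tym
pnpfh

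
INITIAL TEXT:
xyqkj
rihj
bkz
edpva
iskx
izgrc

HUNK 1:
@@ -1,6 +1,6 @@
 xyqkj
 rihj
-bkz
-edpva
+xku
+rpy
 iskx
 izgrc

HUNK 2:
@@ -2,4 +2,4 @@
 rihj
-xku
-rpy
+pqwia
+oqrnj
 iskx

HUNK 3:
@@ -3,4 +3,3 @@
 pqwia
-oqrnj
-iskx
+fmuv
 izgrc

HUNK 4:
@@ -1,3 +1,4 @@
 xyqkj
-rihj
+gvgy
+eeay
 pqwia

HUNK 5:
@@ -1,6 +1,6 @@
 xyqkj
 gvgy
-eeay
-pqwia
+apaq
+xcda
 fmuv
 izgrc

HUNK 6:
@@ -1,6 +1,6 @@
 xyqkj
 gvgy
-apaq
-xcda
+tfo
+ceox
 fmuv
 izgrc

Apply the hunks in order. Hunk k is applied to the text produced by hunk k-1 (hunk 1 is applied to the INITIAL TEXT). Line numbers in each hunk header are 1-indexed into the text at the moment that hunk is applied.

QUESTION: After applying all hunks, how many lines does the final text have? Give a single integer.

Hunk 1: at line 1 remove [bkz,edpva] add [xku,rpy] -> 6 lines: xyqkj rihj xku rpy iskx izgrc
Hunk 2: at line 2 remove [xku,rpy] add [pqwia,oqrnj] -> 6 lines: xyqkj rihj pqwia oqrnj iskx izgrc
Hunk 3: at line 3 remove [oqrnj,iskx] add [fmuv] -> 5 lines: xyqkj rihj pqwia fmuv izgrc
Hunk 4: at line 1 remove [rihj] add [gvgy,eeay] -> 6 lines: xyqkj gvgy eeay pqwia fmuv izgrc
Hunk 5: at line 1 remove [eeay,pqwia] add [apaq,xcda] -> 6 lines: xyqkj gvgy apaq xcda fmuv izgrc
Hunk 6: at line 1 remove [apaq,xcda] add [tfo,ceox] -> 6 lines: xyqkj gvgy tfo ceox fmuv izgrc
Final line count: 6

Answer: 6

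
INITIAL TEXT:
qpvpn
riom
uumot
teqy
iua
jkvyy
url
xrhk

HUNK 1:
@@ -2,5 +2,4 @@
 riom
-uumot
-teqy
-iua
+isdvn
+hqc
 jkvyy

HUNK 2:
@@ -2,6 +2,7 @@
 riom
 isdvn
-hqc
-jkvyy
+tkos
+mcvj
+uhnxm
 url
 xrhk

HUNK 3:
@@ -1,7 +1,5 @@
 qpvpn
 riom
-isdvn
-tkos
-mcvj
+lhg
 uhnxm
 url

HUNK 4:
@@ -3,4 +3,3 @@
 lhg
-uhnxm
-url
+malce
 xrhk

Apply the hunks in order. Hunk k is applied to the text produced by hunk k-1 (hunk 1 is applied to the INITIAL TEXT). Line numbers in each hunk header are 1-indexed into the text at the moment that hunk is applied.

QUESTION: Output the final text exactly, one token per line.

Answer: qpvpn
riom
lhg
malce
xrhk

Derivation:
Hunk 1: at line 2 remove [uumot,teqy,iua] add [isdvn,hqc] -> 7 lines: qpvpn riom isdvn hqc jkvyy url xrhk
Hunk 2: at line 2 remove [hqc,jkvyy] add [tkos,mcvj,uhnxm] -> 8 lines: qpvpn riom isdvn tkos mcvj uhnxm url xrhk
Hunk 3: at line 1 remove [isdvn,tkos,mcvj] add [lhg] -> 6 lines: qpvpn riom lhg uhnxm url xrhk
Hunk 4: at line 3 remove [uhnxm,url] add [malce] -> 5 lines: qpvpn riom lhg malce xrhk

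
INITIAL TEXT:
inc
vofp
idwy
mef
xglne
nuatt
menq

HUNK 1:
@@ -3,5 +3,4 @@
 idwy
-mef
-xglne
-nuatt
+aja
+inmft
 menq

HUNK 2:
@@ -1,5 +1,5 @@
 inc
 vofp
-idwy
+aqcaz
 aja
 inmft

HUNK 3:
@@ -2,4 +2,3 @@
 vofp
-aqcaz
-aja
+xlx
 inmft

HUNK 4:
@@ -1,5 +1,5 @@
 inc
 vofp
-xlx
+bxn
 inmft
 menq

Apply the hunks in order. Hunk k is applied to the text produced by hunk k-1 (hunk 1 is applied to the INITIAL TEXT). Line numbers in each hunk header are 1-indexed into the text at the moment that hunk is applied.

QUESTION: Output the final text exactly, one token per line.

Hunk 1: at line 3 remove [mef,xglne,nuatt] add [aja,inmft] -> 6 lines: inc vofp idwy aja inmft menq
Hunk 2: at line 1 remove [idwy] add [aqcaz] -> 6 lines: inc vofp aqcaz aja inmft menq
Hunk 3: at line 2 remove [aqcaz,aja] add [xlx] -> 5 lines: inc vofp xlx inmft menq
Hunk 4: at line 1 remove [xlx] add [bxn] -> 5 lines: inc vofp bxn inmft menq

Answer: inc
vofp
bxn
inmft
menq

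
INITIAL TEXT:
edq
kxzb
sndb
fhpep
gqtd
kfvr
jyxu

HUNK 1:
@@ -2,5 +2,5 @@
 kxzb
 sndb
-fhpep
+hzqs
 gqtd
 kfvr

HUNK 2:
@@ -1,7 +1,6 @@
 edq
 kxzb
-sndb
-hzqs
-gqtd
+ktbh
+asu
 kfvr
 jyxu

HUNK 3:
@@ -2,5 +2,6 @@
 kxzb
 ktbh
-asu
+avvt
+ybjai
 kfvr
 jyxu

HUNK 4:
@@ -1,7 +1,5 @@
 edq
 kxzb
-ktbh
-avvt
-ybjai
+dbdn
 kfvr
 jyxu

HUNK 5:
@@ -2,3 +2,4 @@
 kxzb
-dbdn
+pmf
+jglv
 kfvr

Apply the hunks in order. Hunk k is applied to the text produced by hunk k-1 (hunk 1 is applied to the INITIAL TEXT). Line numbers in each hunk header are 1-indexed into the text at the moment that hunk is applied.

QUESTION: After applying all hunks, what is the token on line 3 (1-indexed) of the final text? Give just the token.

Answer: pmf

Derivation:
Hunk 1: at line 2 remove [fhpep] add [hzqs] -> 7 lines: edq kxzb sndb hzqs gqtd kfvr jyxu
Hunk 2: at line 1 remove [sndb,hzqs,gqtd] add [ktbh,asu] -> 6 lines: edq kxzb ktbh asu kfvr jyxu
Hunk 3: at line 2 remove [asu] add [avvt,ybjai] -> 7 lines: edq kxzb ktbh avvt ybjai kfvr jyxu
Hunk 4: at line 1 remove [ktbh,avvt,ybjai] add [dbdn] -> 5 lines: edq kxzb dbdn kfvr jyxu
Hunk 5: at line 2 remove [dbdn] add [pmf,jglv] -> 6 lines: edq kxzb pmf jglv kfvr jyxu
Final line 3: pmf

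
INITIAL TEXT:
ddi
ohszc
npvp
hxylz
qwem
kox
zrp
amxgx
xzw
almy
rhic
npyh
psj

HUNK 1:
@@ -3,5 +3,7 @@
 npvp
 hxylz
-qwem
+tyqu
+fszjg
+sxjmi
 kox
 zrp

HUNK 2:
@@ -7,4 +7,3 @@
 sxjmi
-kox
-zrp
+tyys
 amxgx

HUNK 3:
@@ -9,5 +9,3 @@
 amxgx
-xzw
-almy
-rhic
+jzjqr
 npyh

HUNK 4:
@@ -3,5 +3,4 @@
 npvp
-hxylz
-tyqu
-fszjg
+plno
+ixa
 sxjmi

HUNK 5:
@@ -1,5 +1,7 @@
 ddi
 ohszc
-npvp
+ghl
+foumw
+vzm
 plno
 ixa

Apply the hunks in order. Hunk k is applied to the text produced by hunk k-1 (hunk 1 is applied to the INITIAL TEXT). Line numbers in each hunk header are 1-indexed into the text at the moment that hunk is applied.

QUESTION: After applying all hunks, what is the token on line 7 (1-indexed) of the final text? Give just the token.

Hunk 1: at line 3 remove [qwem] add [tyqu,fszjg,sxjmi] -> 15 lines: ddi ohszc npvp hxylz tyqu fszjg sxjmi kox zrp amxgx xzw almy rhic npyh psj
Hunk 2: at line 7 remove [kox,zrp] add [tyys] -> 14 lines: ddi ohszc npvp hxylz tyqu fszjg sxjmi tyys amxgx xzw almy rhic npyh psj
Hunk 3: at line 9 remove [xzw,almy,rhic] add [jzjqr] -> 12 lines: ddi ohszc npvp hxylz tyqu fszjg sxjmi tyys amxgx jzjqr npyh psj
Hunk 4: at line 3 remove [hxylz,tyqu,fszjg] add [plno,ixa] -> 11 lines: ddi ohszc npvp plno ixa sxjmi tyys amxgx jzjqr npyh psj
Hunk 5: at line 1 remove [npvp] add [ghl,foumw,vzm] -> 13 lines: ddi ohszc ghl foumw vzm plno ixa sxjmi tyys amxgx jzjqr npyh psj
Final line 7: ixa

Answer: ixa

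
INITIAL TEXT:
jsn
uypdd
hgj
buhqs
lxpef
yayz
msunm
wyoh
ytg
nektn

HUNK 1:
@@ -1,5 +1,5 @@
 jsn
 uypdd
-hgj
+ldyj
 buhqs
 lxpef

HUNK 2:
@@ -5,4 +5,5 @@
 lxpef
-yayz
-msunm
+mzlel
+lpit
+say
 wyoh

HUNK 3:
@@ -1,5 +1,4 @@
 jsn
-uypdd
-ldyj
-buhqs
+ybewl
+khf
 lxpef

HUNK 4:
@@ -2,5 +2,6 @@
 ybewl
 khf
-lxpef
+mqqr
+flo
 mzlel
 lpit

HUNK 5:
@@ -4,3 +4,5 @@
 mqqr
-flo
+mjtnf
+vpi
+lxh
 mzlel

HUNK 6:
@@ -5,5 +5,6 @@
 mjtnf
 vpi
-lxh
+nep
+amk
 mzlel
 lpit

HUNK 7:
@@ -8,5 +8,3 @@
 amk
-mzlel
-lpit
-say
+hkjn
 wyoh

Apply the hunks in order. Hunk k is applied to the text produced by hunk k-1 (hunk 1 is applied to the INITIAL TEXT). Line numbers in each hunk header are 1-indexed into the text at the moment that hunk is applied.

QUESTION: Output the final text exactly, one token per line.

Hunk 1: at line 1 remove [hgj] add [ldyj] -> 10 lines: jsn uypdd ldyj buhqs lxpef yayz msunm wyoh ytg nektn
Hunk 2: at line 5 remove [yayz,msunm] add [mzlel,lpit,say] -> 11 lines: jsn uypdd ldyj buhqs lxpef mzlel lpit say wyoh ytg nektn
Hunk 3: at line 1 remove [uypdd,ldyj,buhqs] add [ybewl,khf] -> 10 lines: jsn ybewl khf lxpef mzlel lpit say wyoh ytg nektn
Hunk 4: at line 2 remove [lxpef] add [mqqr,flo] -> 11 lines: jsn ybewl khf mqqr flo mzlel lpit say wyoh ytg nektn
Hunk 5: at line 4 remove [flo] add [mjtnf,vpi,lxh] -> 13 lines: jsn ybewl khf mqqr mjtnf vpi lxh mzlel lpit say wyoh ytg nektn
Hunk 6: at line 5 remove [lxh] add [nep,amk] -> 14 lines: jsn ybewl khf mqqr mjtnf vpi nep amk mzlel lpit say wyoh ytg nektn
Hunk 7: at line 8 remove [mzlel,lpit,say] add [hkjn] -> 12 lines: jsn ybewl khf mqqr mjtnf vpi nep amk hkjn wyoh ytg nektn

Answer: jsn
ybewl
khf
mqqr
mjtnf
vpi
nep
amk
hkjn
wyoh
ytg
nektn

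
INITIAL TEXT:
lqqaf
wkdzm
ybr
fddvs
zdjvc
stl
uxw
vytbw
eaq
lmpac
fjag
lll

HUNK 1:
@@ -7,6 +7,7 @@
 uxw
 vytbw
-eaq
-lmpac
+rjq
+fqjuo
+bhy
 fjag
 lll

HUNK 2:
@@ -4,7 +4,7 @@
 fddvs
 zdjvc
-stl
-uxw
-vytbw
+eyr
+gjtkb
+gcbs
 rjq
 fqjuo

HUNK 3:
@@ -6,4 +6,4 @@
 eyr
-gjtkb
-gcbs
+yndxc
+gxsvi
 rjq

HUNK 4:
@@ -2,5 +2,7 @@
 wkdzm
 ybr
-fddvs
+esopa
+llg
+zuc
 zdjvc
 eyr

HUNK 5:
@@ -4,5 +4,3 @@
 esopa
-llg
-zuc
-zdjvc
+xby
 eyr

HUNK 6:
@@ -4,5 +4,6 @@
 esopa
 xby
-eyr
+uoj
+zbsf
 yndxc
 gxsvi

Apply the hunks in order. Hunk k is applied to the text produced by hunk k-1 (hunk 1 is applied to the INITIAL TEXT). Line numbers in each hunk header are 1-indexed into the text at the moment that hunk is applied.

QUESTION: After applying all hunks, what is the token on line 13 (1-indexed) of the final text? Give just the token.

Answer: fjag

Derivation:
Hunk 1: at line 7 remove [eaq,lmpac] add [rjq,fqjuo,bhy] -> 13 lines: lqqaf wkdzm ybr fddvs zdjvc stl uxw vytbw rjq fqjuo bhy fjag lll
Hunk 2: at line 4 remove [stl,uxw,vytbw] add [eyr,gjtkb,gcbs] -> 13 lines: lqqaf wkdzm ybr fddvs zdjvc eyr gjtkb gcbs rjq fqjuo bhy fjag lll
Hunk 3: at line 6 remove [gjtkb,gcbs] add [yndxc,gxsvi] -> 13 lines: lqqaf wkdzm ybr fddvs zdjvc eyr yndxc gxsvi rjq fqjuo bhy fjag lll
Hunk 4: at line 2 remove [fddvs] add [esopa,llg,zuc] -> 15 lines: lqqaf wkdzm ybr esopa llg zuc zdjvc eyr yndxc gxsvi rjq fqjuo bhy fjag lll
Hunk 5: at line 4 remove [llg,zuc,zdjvc] add [xby] -> 13 lines: lqqaf wkdzm ybr esopa xby eyr yndxc gxsvi rjq fqjuo bhy fjag lll
Hunk 6: at line 4 remove [eyr] add [uoj,zbsf] -> 14 lines: lqqaf wkdzm ybr esopa xby uoj zbsf yndxc gxsvi rjq fqjuo bhy fjag lll
Final line 13: fjag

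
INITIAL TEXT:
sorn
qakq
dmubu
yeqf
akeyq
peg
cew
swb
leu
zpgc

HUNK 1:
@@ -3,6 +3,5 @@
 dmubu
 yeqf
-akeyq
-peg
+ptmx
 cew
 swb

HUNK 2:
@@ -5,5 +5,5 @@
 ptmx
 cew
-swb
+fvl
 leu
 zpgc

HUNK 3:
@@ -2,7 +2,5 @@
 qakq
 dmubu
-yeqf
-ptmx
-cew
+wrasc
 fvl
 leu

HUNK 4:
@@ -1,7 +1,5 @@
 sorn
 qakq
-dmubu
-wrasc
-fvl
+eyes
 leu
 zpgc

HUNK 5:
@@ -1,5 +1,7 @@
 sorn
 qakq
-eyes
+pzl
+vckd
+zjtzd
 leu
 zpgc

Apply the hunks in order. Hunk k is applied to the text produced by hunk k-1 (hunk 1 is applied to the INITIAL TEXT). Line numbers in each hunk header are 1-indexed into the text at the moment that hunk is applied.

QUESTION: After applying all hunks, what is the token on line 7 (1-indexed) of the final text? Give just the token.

Hunk 1: at line 3 remove [akeyq,peg] add [ptmx] -> 9 lines: sorn qakq dmubu yeqf ptmx cew swb leu zpgc
Hunk 2: at line 5 remove [swb] add [fvl] -> 9 lines: sorn qakq dmubu yeqf ptmx cew fvl leu zpgc
Hunk 3: at line 2 remove [yeqf,ptmx,cew] add [wrasc] -> 7 lines: sorn qakq dmubu wrasc fvl leu zpgc
Hunk 4: at line 1 remove [dmubu,wrasc,fvl] add [eyes] -> 5 lines: sorn qakq eyes leu zpgc
Hunk 5: at line 1 remove [eyes] add [pzl,vckd,zjtzd] -> 7 lines: sorn qakq pzl vckd zjtzd leu zpgc
Final line 7: zpgc

Answer: zpgc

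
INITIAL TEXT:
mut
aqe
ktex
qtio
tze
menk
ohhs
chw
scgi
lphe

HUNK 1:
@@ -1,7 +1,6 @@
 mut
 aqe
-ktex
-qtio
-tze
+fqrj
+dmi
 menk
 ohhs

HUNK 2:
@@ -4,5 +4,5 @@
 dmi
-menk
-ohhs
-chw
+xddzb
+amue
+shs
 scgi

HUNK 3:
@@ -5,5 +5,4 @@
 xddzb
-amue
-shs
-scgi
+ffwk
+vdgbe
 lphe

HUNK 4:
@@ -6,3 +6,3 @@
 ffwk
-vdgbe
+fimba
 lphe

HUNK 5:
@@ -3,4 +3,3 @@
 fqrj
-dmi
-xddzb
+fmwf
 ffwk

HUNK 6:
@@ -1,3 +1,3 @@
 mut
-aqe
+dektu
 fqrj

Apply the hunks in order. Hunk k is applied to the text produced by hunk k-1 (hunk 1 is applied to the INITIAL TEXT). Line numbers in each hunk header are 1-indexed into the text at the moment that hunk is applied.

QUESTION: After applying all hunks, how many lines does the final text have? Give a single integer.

Hunk 1: at line 1 remove [ktex,qtio,tze] add [fqrj,dmi] -> 9 lines: mut aqe fqrj dmi menk ohhs chw scgi lphe
Hunk 2: at line 4 remove [menk,ohhs,chw] add [xddzb,amue,shs] -> 9 lines: mut aqe fqrj dmi xddzb amue shs scgi lphe
Hunk 3: at line 5 remove [amue,shs,scgi] add [ffwk,vdgbe] -> 8 lines: mut aqe fqrj dmi xddzb ffwk vdgbe lphe
Hunk 4: at line 6 remove [vdgbe] add [fimba] -> 8 lines: mut aqe fqrj dmi xddzb ffwk fimba lphe
Hunk 5: at line 3 remove [dmi,xddzb] add [fmwf] -> 7 lines: mut aqe fqrj fmwf ffwk fimba lphe
Hunk 6: at line 1 remove [aqe] add [dektu] -> 7 lines: mut dektu fqrj fmwf ffwk fimba lphe
Final line count: 7

Answer: 7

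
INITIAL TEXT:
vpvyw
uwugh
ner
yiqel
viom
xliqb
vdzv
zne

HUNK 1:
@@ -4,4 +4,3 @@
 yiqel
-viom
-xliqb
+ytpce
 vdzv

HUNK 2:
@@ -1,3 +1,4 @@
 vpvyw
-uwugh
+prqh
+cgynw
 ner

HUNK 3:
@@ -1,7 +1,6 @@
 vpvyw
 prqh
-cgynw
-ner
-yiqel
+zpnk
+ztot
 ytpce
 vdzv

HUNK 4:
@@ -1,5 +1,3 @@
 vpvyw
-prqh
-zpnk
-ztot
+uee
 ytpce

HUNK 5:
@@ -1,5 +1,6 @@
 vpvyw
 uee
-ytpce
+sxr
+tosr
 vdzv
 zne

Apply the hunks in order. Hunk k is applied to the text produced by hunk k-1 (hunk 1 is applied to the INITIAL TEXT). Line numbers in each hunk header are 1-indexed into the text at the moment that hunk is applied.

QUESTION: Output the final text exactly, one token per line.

Hunk 1: at line 4 remove [viom,xliqb] add [ytpce] -> 7 lines: vpvyw uwugh ner yiqel ytpce vdzv zne
Hunk 2: at line 1 remove [uwugh] add [prqh,cgynw] -> 8 lines: vpvyw prqh cgynw ner yiqel ytpce vdzv zne
Hunk 3: at line 1 remove [cgynw,ner,yiqel] add [zpnk,ztot] -> 7 lines: vpvyw prqh zpnk ztot ytpce vdzv zne
Hunk 4: at line 1 remove [prqh,zpnk,ztot] add [uee] -> 5 lines: vpvyw uee ytpce vdzv zne
Hunk 5: at line 1 remove [ytpce] add [sxr,tosr] -> 6 lines: vpvyw uee sxr tosr vdzv zne

Answer: vpvyw
uee
sxr
tosr
vdzv
zne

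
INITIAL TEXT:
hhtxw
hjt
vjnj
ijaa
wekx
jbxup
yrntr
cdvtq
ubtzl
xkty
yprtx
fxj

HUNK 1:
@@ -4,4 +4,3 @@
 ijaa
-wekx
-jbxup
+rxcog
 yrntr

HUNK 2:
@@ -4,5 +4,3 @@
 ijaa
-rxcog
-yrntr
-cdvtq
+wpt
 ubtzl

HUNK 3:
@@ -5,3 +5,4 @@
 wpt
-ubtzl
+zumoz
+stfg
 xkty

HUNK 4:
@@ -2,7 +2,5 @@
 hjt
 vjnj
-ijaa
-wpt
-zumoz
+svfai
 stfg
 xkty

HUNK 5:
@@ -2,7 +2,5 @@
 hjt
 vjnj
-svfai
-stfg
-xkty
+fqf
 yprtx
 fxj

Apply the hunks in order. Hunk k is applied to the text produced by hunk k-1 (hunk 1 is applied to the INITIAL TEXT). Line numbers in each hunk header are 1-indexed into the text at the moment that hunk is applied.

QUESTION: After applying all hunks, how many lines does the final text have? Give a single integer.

Hunk 1: at line 4 remove [wekx,jbxup] add [rxcog] -> 11 lines: hhtxw hjt vjnj ijaa rxcog yrntr cdvtq ubtzl xkty yprtx fxj
Hunk 2: at line 4 remove [rxcog,yrntr,cdvtq] add [wpt] -> 9 lines: hhtxw hjt vjnj ijaa wpt ubtzl xkty yprtx fxj
Hunk 3: at line 5 remove [ubtzl] add [zumoz,stfg] -> 10 lines: hhtxw hjt vjnj ijaa wpt zumoz stfg xkty yprtx fxj
Hunk 4: at line 2 remove [ijaa,wpt,zumoz] add [svfai] -> 8 lines: hhtxw hjt vjnj svfai stfg xkty yprtx fxj
Hunk 5: at line 2 remove [svfai,stfg,xkty] add [fqf] -> 6 lines: hhtxw hjt vjnj fqf yprtx fxj
Final line count: 6

Answer: 6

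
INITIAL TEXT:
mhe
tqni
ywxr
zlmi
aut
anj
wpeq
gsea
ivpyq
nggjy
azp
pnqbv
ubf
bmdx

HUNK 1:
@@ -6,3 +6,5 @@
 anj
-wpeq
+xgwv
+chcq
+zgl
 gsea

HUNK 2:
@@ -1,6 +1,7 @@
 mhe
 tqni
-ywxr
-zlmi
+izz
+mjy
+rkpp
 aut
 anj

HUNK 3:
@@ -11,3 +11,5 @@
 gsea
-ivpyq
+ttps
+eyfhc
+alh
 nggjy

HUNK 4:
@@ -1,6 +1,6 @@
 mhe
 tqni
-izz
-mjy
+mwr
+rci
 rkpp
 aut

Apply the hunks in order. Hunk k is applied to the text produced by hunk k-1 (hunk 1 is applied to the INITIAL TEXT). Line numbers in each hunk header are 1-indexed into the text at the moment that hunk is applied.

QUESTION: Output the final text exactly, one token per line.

Hunk 1: at line 6 remove [wpeq] add [xgwv,chcq,zgl] -> 16 lines: mhe tqni ywxr zlmi aut anj xgwv chcq zgl gsea ivpyq nggjy azp pnqbv ubf bmdx
Hunk 2: at line 1 remove [ywxr,zlmi] add [izz,mjy,rkpp] -> 17 lines: mhe tqni izz mjy rkpp aut anj xgwv chcq zgl gsea ivpyq nggjy azp pnqbv ubf bmdx
Hunk 3: at line 11 remove [ivpyq] add [ttps,eyfhc,alh] -> 19 lines: mhe tqni izz mjy rkpp aut anj xgwv chcq zgl gsea ttps eyfhc alh nggjy azp pnqbv ubf bmdx
Hunk 4: at line 1 remove [izz,mjy] add [mwr,rci] -> 19 lines: mhe tqni mwr rci rkpp aut anj xgwv chcq zgl gsea ttps eyfhc alh nggjy azp pnqbv ubf bmdx

Answer: mhe
tqni
mwr
rci
rkpp
aut
anj
xgwv
chcq
zgl
gsea
ttps
eyfhc
alh
nggjy
azp
pnqbv
ubf
bmdx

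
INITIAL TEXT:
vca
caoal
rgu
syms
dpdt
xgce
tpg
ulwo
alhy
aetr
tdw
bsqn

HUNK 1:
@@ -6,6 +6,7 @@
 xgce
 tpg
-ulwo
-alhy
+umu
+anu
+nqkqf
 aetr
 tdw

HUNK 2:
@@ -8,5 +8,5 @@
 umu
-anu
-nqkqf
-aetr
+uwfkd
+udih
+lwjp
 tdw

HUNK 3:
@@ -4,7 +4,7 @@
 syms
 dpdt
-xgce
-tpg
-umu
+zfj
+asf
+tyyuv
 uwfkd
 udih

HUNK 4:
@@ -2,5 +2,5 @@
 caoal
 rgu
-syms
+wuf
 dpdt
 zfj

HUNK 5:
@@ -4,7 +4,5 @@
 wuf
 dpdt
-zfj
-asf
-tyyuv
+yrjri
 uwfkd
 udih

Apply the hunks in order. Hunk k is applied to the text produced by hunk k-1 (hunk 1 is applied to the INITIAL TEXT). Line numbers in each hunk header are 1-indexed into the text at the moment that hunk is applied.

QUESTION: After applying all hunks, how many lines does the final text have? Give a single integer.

Answer: 11

Derivation:
Hunk 1: at line 6 remove [ulwo,alhy] add [umu,anu,nqkqf] -> 13 lines: vca caoal rgu syms dpdt xgce tpg umu anu nqkqf aetr tdw bsqn
Hunk 2: at line 8 remove [anu,nqkqf,aetr] add [uwfkd,udih,lwjp] -> 13 lines: vca caoal rgu syms dpdt xgce tpg umu uwfkd udih lwjp tdw bsqn
Hunk 3: at line 4 remove [xgce,tpg,umu] add [zfj,asf,tyyuv] -> 13 lines: vca caoal rgu syms dpdt zfj asf tyyuv uwfkd udih lwjp tdw bsqn
Hunk 4: at line 2 remove [syms] add [wuf] -> 13 lines: vca caoal rgu wuf dpdt zfj asf tyyuv uwfkd udih lwjp tdw bsqn
Hunk 5: at line 4 remove [zfj,asf,tyyuv] add [yrjri] -> 11 lines: vca caoal rgu wuf dpdt yrjri uwfkd udih lwjp tdw bsqn
Final line count: 11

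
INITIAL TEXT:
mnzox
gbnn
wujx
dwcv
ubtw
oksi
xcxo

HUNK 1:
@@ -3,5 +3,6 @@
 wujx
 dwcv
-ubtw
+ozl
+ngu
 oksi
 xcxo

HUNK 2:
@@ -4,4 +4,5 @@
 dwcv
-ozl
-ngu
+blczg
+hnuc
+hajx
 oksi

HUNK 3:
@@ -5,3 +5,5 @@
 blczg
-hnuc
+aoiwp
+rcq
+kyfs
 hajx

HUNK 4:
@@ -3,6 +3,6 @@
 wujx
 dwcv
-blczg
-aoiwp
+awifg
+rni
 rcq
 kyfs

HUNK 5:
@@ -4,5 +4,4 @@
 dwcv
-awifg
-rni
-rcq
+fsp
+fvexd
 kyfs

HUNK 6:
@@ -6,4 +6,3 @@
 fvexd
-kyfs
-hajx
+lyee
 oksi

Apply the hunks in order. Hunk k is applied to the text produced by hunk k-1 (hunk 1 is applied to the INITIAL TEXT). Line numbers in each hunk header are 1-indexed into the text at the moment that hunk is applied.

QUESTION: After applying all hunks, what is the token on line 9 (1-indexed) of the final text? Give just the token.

Answer: xcxo

Derivation:
Hunk 1: at line 3 remove [ubtw] add [ozl,ngu] -> 8 lines: mnzox gbnn wujx dwcv ozl ngu oksi xcxo
Hunk 2: at line 4 remove [ozl,ngu] add [blczg,hnuc,hajx] -> 9 lines: mnzox gbnn wujx dwcv blczg hnuc hajx oksi xcxo
Hunk 3: at line 5 remove [hnuc] add [aoiwp,rcq,kyfs] -> 11 lines: mnzox gbnn wujx dwcv blczg aoiwp rcq kyfs hajx oksi xcxo
Hunk 4: at line 3 remove [blczg,aoiwp] add [awifg,rni] -> 11 lines: mnzox gbnn wujx dwcv awifg rni rcq kyfs hajx oksi xcxo
Hunk 5: at line 4 remove [awifg,rni,rcq] add [fsp,fvexd] -> 10 lines: mnzox gbnn wujx dwcv fsp fvexd kyfs hajx oksi xcxo
Hunk 6: at line 6 remove [kyfs,hajx] add [lyee] -> 9 lines: mnzox gbnn wujx dwcv fsp fvexd lyee oksi xcxo
Final line 9: xcxo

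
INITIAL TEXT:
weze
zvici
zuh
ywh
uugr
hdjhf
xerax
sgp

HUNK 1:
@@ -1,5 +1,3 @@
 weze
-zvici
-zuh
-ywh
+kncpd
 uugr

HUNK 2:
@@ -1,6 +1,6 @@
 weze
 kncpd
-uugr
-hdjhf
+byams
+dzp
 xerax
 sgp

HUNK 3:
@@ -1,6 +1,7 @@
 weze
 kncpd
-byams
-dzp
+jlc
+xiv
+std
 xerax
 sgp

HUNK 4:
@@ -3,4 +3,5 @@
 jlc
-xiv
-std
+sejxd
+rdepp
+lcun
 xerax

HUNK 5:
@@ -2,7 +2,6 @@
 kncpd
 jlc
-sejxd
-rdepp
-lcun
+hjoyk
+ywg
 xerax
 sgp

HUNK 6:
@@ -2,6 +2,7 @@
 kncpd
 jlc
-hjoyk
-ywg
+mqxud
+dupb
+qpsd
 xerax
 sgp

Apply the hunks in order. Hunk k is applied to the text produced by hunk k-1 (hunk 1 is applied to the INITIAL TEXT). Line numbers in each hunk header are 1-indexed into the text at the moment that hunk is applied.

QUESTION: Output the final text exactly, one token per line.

Answer: weze
kncpd
jlc
mqxud
dupb
qpsd
xerax
sgp

Derivation:
Hunk 1: at line 1 remove [zvici,zuh,ywh] add [kncpd] -> 6 lines: weze kncpd uugr hdjhf xerax sgp
Hunk 2: at line 1 remove [uugr,hdjhf] add [byams,dzp] -> 6 lines: weze kncpd byams dzp xerax sgp
Hunk 3: at line 1 remove [byams,dzp] add [jlc,xiv,std] -> 7 lines: weze kncpd jlc xiv std xerax sgp
Hunk 4: at line 3 remove [xiv,std] add [sejxd,rdepp,lcun] -> 8 lines: weze kncpd jlc sejxd rdepp lcun xerax sgp
Hunk 5: at line 2 remove [sejxd,rdepp,lcun] add [hjoyk,ywg] -> 7 lines: weze kncpd jlc hjoyk ywg xerax sgp
Hunk 6: at line 2 remove [hjoyk,ywg] add [mqxud,dupb,qpsd] -> 8 lines: weze kncpd jlc mqxud dupb qpsd xerax sgp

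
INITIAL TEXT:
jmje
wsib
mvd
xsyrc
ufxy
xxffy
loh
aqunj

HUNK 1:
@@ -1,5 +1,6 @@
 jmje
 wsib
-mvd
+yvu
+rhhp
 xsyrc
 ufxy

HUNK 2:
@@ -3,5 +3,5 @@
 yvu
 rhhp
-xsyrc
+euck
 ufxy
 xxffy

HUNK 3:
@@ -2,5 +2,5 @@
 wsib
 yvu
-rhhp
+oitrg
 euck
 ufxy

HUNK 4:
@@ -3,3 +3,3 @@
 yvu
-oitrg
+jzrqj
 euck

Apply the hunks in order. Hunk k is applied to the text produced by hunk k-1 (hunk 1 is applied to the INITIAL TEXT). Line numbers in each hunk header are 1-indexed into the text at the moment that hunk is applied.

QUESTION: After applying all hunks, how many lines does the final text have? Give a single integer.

Hunk 1: at line 1 remove [mvd] add [yvu,rhhp] -> 9 lines: jmje wsib yvu rhhp xsyrc ufxy xxffy loh aqunj
Hunk 2: at line 3 remove [xsyrc] add [euck] -> 9 lines: jmje wsib yvu rhhp euck ufxy xxffy loh aqunj
Hunk 3: at line 2 remove [rhhp] add [oitrg] -> 9 lines: jmje wsib yvu oitrg euck ufxy xxffy loh aqunj
Hunk 4: at line 3 remove [oitrg] add [jzrqj] -> 9 lines: jmje wsib yvu jzrqj euck ufxy xxffy loh aqunj
Final line count: 9

Answer: 9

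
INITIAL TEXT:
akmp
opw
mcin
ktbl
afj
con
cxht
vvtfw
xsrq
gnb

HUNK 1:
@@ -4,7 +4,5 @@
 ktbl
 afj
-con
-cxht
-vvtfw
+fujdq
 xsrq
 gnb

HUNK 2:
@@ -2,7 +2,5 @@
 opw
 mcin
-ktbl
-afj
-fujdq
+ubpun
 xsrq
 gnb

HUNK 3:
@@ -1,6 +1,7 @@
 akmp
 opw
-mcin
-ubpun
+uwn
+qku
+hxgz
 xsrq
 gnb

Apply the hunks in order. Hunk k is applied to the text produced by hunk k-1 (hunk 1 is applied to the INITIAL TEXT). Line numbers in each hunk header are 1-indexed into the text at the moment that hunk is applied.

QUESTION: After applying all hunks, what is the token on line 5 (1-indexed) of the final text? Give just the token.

Answer: hxgz

Derivation:
Hunk 1: at line 4 remove [con,cxht,vvtfw] add [fujdq] -> 8 lines: akmp opw mcin ktbl afj fujdq xsrq gnb
Hunk 2: at line 2 remove [ktbl,afj,fujdq] add [ubpun] -> 6 lines: akmp opw mcin ubpun xsrq gnb
Hunk 3: at line 1 remove [mcin,ubpun] add [uwn,qku,hxgz] -> 7 lines: akmp opw uwn qku hxgz xsrq gnb
Final line 5: hxgz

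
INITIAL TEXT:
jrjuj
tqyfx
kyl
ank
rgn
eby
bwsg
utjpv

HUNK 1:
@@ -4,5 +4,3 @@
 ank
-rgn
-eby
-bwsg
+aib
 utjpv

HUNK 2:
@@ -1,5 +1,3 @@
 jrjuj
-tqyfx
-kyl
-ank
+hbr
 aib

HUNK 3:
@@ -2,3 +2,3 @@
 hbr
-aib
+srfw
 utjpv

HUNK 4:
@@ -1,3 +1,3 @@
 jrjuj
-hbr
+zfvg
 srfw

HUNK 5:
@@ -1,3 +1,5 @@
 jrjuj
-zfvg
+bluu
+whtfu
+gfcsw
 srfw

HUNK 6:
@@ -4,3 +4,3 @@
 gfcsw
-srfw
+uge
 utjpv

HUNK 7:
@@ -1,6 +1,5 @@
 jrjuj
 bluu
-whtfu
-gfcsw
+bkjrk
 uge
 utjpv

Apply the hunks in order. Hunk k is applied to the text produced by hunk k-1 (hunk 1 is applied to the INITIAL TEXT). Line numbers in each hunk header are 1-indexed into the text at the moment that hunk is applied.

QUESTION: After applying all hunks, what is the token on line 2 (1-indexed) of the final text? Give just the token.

Answer: bluu

Derivation:
Hunk 1: at line 4 remove [rgn,eby,bwsg] add [aib] -> 6 lines: jrjuj tqyfx kyl ank aib utjpv
Hunk 2: at line 1 remove [tqyfx,kyl,ank] add [hbr] -> 4 lines: jrjuj hbr aib utjpv
Hunk 3: at line 2 remove [aib] add [srfw] -> 4 lines: jrjuj hbr srfw utjpv
Hunk 4: at line 1 remove [hbr] add [zfvg] -> 4 lines: jrjuj zfvg srfw utjpv
Hunk 5: at line 1 remove [zfvg] add [bluu,whtfu,gfcsw] -> 6 lines: jrjuj bluu whtfu gfcsw srfw utjpv
Hunk 6: at line 4 remove [srfw] add [uge] -> 6 lines: jrjuj bluu whtfu gfcsw uge utjpv
Hunk 7: at line 1 remove [whtfu,gfcsw] add [bkjrk] -> 5 lines: jrjuj bluu bkjrk uge utjpv
Final line 2: bluu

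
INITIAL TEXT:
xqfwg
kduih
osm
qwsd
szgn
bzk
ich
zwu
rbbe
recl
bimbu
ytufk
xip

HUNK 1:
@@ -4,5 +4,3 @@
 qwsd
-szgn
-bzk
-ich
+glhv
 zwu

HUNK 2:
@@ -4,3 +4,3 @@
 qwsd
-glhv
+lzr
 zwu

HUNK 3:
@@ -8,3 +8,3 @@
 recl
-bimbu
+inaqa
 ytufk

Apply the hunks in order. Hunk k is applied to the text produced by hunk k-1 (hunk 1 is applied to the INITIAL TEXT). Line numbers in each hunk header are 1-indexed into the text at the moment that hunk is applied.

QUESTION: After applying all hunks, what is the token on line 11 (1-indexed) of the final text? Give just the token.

Answer: xip

Derivation:
Hunk 1: at line 4 remove [szgn,bzk,ich] add [glhv] -> 11 lines: xqfwg kduih osm qwsd glhv zwu rbbe recl bimbu ytufk xip
Hunk 2: at line 4 remove [glhv] add [lzr] -> 11 lines: xqfwg kduih osm qwsd lzr zwu rbbe recl bimbu ytufk xip
Hunk 3: at line 8 remove [bimbu] add [inaqa] -> 11 lines: xqfwg kduih osm qwsd lzr zwu rbbe recl inaqa ytufk xip
Final line 11: xip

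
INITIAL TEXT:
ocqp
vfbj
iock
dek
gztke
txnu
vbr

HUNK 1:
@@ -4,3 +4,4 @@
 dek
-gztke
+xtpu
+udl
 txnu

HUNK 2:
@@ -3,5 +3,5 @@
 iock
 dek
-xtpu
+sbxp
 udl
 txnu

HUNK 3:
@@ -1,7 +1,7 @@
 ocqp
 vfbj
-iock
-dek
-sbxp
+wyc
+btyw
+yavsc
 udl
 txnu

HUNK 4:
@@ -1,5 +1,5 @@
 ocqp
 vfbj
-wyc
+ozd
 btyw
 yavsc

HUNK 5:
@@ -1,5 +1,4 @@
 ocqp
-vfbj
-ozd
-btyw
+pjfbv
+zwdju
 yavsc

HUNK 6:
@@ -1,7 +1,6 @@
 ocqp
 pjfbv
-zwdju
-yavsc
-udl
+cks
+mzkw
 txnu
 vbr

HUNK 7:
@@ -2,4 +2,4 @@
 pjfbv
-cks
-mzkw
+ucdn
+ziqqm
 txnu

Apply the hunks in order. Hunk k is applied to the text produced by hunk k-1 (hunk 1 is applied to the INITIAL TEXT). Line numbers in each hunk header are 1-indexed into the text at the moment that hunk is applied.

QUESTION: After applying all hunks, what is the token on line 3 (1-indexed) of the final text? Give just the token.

Hunk 1: at line 4 remove [gztke] add [xtpu,udl] -> 8 lines: ocqp vfbj iock dek xtpu udl txnu vbr
Hunk 2: at line 3 remove [xtpu] add [sbxp] -> 8 lines: ocqp vfbj iock dek sbxp udl txnu vbr
Hunk 3: at line 1 remove [iock,dek,sbxp] add [wyc,btyw,yavsc] -> 8 lines: ocqp vfbj wyc btyw yavsc udl txnu vbr
Hunk 4: at line 1 remove [wyc] add [ozd] -> 8 lines: ocqp vfbj ozd btyw yavsc udl txnu vbr
Hunk 5: at line 1 remove [vfbj,ozd,btyw] add [pjfbv,zwdju] -> 7 lines: ocqp pjfbv zwdju yavsc udl txnu vbr
Hunk 6: at line 1 remove [zwdju,yavsc,udl] add [cks,mzkw] -> 6 lines: ocqp pjfbv cks mzkw txnu vbr
Hunk 7: at line 2 remove [cks,mzkw] add [ucdn,ziqqm] -> 6 lines: ocqp pjfbv ucdn ziqqm txnu vbr
Final line 3: ucdn

Answer: ucdn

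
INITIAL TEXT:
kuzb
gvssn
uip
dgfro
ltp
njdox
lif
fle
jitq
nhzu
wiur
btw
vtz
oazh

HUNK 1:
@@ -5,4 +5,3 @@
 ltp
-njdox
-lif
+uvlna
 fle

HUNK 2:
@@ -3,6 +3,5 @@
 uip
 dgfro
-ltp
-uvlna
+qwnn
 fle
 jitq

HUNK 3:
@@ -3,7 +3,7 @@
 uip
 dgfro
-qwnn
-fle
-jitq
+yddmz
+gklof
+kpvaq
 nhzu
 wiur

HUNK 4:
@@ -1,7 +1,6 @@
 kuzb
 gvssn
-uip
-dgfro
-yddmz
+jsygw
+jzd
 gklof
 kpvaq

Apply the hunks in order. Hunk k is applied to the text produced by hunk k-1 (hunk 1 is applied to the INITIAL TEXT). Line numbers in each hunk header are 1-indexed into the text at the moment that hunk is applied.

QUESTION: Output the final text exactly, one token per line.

Hunk 1: at line 5 remove [njdox,lif] add [uvlna] -> 13 lines: kuzb gvssn uip dgfro ltp uvlna fle jitq nhzu wiur btw vtz oazh
Hunk 2: at line 3 remove [ltp,uvlna] add [qwnn] -> 12 lines: kuzb gvssn uip dgfro qwnn fle jitq nhzu wiur btw vtz oazh
Hunk 3: at line 3 remove [qwnn,fle,jitq] add [yddmz,gklof,kpvaq] -> 12 lines: kuzb gvssn uip dgfro yddmz gklof kpvaq nhzu wiur btw vtz oazh
Hunk 4: at line 1 remove [uip,dgfro,yddmz] add [jsygw,jzd] -> 11 lines: kuzb gvssn jsygw jzd gklof kpvaq nhzu wiur btw vtz oazh

Answer: kuzb
gvssn
jsygw
jzd
gklof
kpvaq
nhzu
wiur
btw
vtz
oazh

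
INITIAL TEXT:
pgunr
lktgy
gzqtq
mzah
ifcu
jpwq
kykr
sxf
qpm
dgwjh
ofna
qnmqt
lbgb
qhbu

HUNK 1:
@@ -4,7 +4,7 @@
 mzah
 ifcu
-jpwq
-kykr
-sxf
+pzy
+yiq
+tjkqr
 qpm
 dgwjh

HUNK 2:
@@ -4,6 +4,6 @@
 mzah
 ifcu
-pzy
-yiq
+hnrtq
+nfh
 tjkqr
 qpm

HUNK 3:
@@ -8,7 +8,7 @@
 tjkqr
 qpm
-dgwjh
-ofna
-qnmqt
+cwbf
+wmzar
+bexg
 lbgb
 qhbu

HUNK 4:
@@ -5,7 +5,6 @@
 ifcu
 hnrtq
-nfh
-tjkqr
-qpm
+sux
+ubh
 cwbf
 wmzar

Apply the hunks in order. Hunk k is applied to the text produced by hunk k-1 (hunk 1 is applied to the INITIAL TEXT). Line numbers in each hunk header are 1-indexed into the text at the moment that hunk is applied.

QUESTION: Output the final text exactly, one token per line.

Answer: pgunr
lktgy
gzqtq
mzah
ifcu
hnrtq
sux
ubh
cwbf
wmzar
bexg
lbgb
qhbu

Derivation:
Hunk 1: at line 4 remove [jpwq,kykr,sxf] add [pzy,yiq,tjkqr] -> 14 lines: pgunr lktgy gzqtq mzah ifcu pzy yiq tjkqr qpm dgwjh ofna qnmqt lbgb qhbu
Hunk 2: at line 4 remove [pzy,yiq] add [hnrtq,nfh] -> 14 lines: pgunr lktgy gzqtq mzah ifcu hnrtq nfh tjkqr qpm dgwjh ofna qnmqt lbgb qhbu
Hunk 3: at line 8 remove [dgwjh,ofna,qnmqt] add [cwbf,wmzar,bexg] -> 14 lines: pgunr lktgy gzqtq mzah ifcu hnrtq nfh tjkqr qpm cwbf wmzar bexg lbgb qhbu
Hunk 4: at line 5 remove [nfh,tjkqr,qpm] add [sux,ubh] -> 13 lines: pgunr lktgy gzqtq mzah ifcu hnrtq sux ubh cwbf wmzar bexg lbgb qhbu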